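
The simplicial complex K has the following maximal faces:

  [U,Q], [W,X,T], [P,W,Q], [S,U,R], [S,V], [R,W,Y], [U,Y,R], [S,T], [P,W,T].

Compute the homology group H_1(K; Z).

H_1 ≅ Z^2.

Take the total order P < Q < R < S < T < U < V < W < X < Y on the vertex set. Then K (dimension 2) consists of the simplices:

  0-simplices (10): P, Q, R, S, T, U, V, W, X, Y
  1-simplices (17): PQ, PT, PW, QU, QW, RS, RU, RW, RY, ST, SU, SV, TW, TX, UY, WX, WY
  2-simplices (6): PQW, PTW, RSU, RUY, RWY, TWX

so the chain groups are C_0 ≅ Z^10, C_1 ≅ Z^17, C_2 ≅ Z^6.

Boundary ∂_1: C_1 → C_0 sends each edge [p,q] (with p < q) to q − p. For instance
  ∂QU = U − Q.
This gives a 10×17 integer matrix of rank 9; reducing to Smith normal form yields diagonal entries (1,1,1,1,1,1,1,1,1).

The boundary map ∂_2: C_2 → C_1 maps a triangle to the signed sum of its edges. For instance
  ∂PTW = TW − PW + PT,
  ∂PQW = QW − PW + PQ.
As a 17×6 matrix over Z this has rank 6, with invariant factors (1,1,1,1,1,1).

Now H_k = ker ∂_k / im ∂_{k+1}, so:

  H_1: rank ker ∂_1 − rank ∂_2 = (17 − 9) − 6 = 2, and the invariant factors of ∂_2 are all 1, so H_1 ≅ Z^2.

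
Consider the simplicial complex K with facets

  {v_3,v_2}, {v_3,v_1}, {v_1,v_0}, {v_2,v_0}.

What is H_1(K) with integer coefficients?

H_1 = Z.

Fix the vertex order v_0 < v_1 < v_2 < v_3 and write every simplex with vertices in increasing order. Then dim K = 1 and the simplices of K are:

  0-simplices (4): [v_0], [v_1], [v_2], [v_3]
  1-simplices (4): [v_0,v_1], [v_0,v_2], [v_1,v_3], [v_2,v_3]

so the chain groups are C_0 ≅ Z^4, C_1 ≅ Z^4.

Boundary ∂_1: C_1 → C_0 maps an edge to its endpoints' difference, ∂[p,q] = q − p. For instance
  ∂[v_2,v_3] = [v_3] − [v_2].
The resulting 4×4 matrix has rank 3, and its Smith normal form has invariant factors (1,1,1).

Now H_k = ker ∂_k / im ∂_{k+1}, so:

  H_1: rank ker ∂_1 − rank ∂_2 = (4 − 3) − 0 = 1, and there is no ∂_2, so H_1 ≅ Z.

(K is a triangulation of the circle S^1.)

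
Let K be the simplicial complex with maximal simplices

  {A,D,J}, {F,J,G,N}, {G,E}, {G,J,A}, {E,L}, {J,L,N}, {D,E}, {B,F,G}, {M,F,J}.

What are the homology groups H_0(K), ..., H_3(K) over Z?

Take the total order A < B < D < E < F < G < J < L < M < N on the vertex set. Then K (dimension 3) consists of the simplices:

  0-simplices (10): A, B, D, E, F, G, J, L, M, N
  1-simplices (19): AD, AG, AJ, BF, BG, DE, DJ, EG, EL, FG, FJ, FM, FN, GJ, GN, JL, JM, JN, LN
  2-simplices (9): ADJ, AGJ, BFG, FGJ, FGN, FJM, FJN, GJN, JLN
  3-simplices (1): FGJN

so the chain groups are C_0 ≅ Z^10, C_1 ≅ Z^19, C_2 ≅ Z^9, C_3 ≅ Z^1.

The boundary map ∂_1: C_1 → C_0 maps an edge to its endpoints' difference, ∂[p,q] = q − p. For instance
  ∂FN = N − F.
The resulting 10×19 matrix has rank 9, and its Smith normal form has invariant factors (1,1,1,1,1,1,1,1,1).

∂_2: C_2 → C_1 maps a triangle to the signed sum of its edges. For instance
  ∂FJN = JN − FN + FJ,
  ∂JLN = LN − JN + JL.
As a 19×9 matrix over Z this has rank 8, with invariant factors (1,1,1,1,1,1,1,1).

∂_3: C_3 → C_2 sends each 3-simplex σ to the alternating sum Σ_i (−1)^i (σ with its i-th vertex removed). For instance
  ∂FGJN = GJN − FJN + FGN − FGJ.
As a 9×1 matrix over Z this has rank 1, with invariant factors (1).

Computing H_k = (kernel of ∂_k) / (image of ∂_{k+1}):

  H_0: rank C_0 − rank ∂_1 = 10 − 9 = 1, and the invariant factors of ∂_1 are all 1, so H_0 = Z.
  H_1: rank ker ∂_1 − rank ∂_2 = (19 − 9) − 8 = 2, and the invariant factors of ∂_2 are all 1, so H_1 = Z^2.
  H_2: rank ker ∂_2 − rank ∂_3 = (9 − 8) − 1 = 0, and the invariant factors of ∂_3 are all 1, so H_2 = 0.
  H_3: rank ker ∂_3 − rank ∂_4 = (1 − 1) − 0 = 0, and there is no ∂_4, so H_3 = 0.

H_0 ≅ Z,  H_1 ≅ Z^2,  H_2 = 0,  H_3 = 0.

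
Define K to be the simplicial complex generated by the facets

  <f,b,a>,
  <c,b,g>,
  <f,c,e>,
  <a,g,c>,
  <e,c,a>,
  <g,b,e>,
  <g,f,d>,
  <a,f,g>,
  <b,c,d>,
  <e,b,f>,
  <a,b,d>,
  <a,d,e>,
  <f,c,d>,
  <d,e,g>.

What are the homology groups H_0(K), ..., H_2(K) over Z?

Fix the vertex order a < b < c < d < e < f < g and write every simplex with vertices in increasing order. Then dim K = 2 and the simplices of K are:

  0-simplices (7): a, b, c, d, e, f, g
  1-simplices (21): ab, ac, ad, ae, af, ag, bc, bd, be, bf, bg, cd, ce, cf, cg, de, df, dg, ef, eg, fg
  2-simplices (14): abd, abf, ace, acg, ade, afg, bcd, bcg, bef, beg, cdf, cef, deg, dfg

giving chain groups C_0 ≅ Z^7, C_1 ≅ Z^21, C_2 ≅ Z^14.

Boundary ∂_1: C_1 → C_0 sends each edge [p,q] (with p < q) to q − p.
The 7×21 boundary matrix has rank 6 and Smith normal form diag(1,1,1,1,1,1).

The boundary map ∂_2: C_2 → C_1 sends each 2-simplex [p,q,r] to [q,r] − [p,r] + [p,q]. For instance
  ∂deg = eg − dg + de,
  ∂bcg = cg − bg + bc.
As a 21×14 matrix over Z this has rank 13, with invariant factors (1,1,1,1,1,1,1,1,1,1,1,1,1).

From H_k ≅ ker(∂_k) / im(∂_{k+1}) we obtain:

  H_0: rank C_0 − rank ∂_1 = 7 − 6 = 1, and the invariant factors of ∂_1 are all 1, so H_0 = Z.
  H_1: rank ker ∂_1 − rank ∂_2 = (21 − 6) − 13 = 2, and the invariant factors of ∂_2 are all 1, so H_1 = Z^2.
  H_2: rank ker ∂_2 − rank ∂_3 = (14 − 13) − 0 = 1, and there is no ∂_3, so H_2 = Z.

(K is a triangulation of the torus T^2.)

H_0 = Z,  H_1 = Z^2,  H_2 = Z.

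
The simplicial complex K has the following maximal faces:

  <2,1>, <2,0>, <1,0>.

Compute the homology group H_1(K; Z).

We work with the vertex ordering 0 < 1 < 2. The simplices of K, each written with vertices in increasing order, are:

  0-simplices (3): [0], [1], [2]
  1-simplices (3): [0,1], [0,2], [1,2]

so the chain groups are C_0 ≅ Z^3, C_1 ≅ Z^3.

∂_1: C_1 → C_0 is given by ∂[p,q] = [q] − [p]. For instance
  ∂[0,2] = [2] − [0].
This gives a 3×3 integer matrix of rank 2; reducing to Smith normal form yields diagonal entries (1,1).

Computing H_k = (kernel of ∂_k) / (image of ∂_{k+1}):

  H_1: rank ker ∂_1 − rank ∂_2 = (3 − 2) − 0 = 1, and there is no ∂_2, so H_1 ≅ Z.

H_1 ≅ Z.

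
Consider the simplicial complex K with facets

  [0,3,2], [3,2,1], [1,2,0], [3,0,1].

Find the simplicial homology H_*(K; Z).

Take the total order 0 < 1 < 2 < 3 on the vertex set. Then K (dimension 2) consists of the simplices:

  0-simplices (4): [0], [1], [2], [3]
  1-simplices (6): [0,1], [0,2], [0,3], [1,2], [1,3], [2,3]
  2-simplices (4): [0,1,2], [0,1,3], [0,2,3], [1,2,3]

so the chain groups are C_0 ≅ Z^4, C_1 ≅ Z^6, C_2 ≅ Z^4.

Boundary ∂_1: C_1 → C_0 sends each edge [p,q] (with p < q) to q − p. For instance
  ∂[2,3] = [3] − [2].
This gives a 4×6 integer matrix of rank 3; reducing to Smith normal form yields diagonal entries (1,1,1).

The boundary map ∂_2: C_2 → C_1 maps a triangle to the signed sum of its edges. For instance
  ∂[0,1,2] = [1,2] − [0,2] + [0,1],
  ∂[1,2,3] = [2,3] − [1,3] + [1,2].
As a 6×4 matrix over Z this has rank 3, with invariant factors (1,1,1).

Now H_k = ker ∂_k / im ∂_{k+1}, so:

  H_0: rank C_0 − rank ∂_1 = 4 − 3 = 1, and the invariant factors of ∂_1 are all 1, so H_0 = Z.
  H_1: rank ker ∂_1 − rank ∂_2 = (6 − 3) − 3 = 0, and the invariant factors of ∂_2 are all 1, so H_1 = 0.
  H_2: rank ker ∂_2 − rank ∂_3 = (4 − 3) − 0 = 1, and there is no ∂_3, so H_2 = Z.

H_0 ≅ Z,  H_1 = 0,  H_2 ≅ Z.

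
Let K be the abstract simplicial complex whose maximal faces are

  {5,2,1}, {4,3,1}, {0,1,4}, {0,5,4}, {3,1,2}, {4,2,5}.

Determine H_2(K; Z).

H_2 = 0.

Fix the vertex order 0 < 1 < 2 < 3 < 4 < 5 and write every simplex with vertices in increasing order. Then dim K = 2 and the simplices of K are:

  0-simplices (6): [0], [1], [2], [3], [4], [5]
  1-simplices (12): [0,1], [0,4], [0,5], [1,2], [1,3], [1,4], [1,5], [2,3], [2,4], [2,5], [3,4], [4,5]
  2-simplices (6): [0,1,4], [0,4,5], [1,2,3], [1,2,5], [1,3,4], [2,4,5]

Hence C_0 ≅ Z^6, C_1 ≅ Z^12, C_2 ≅ Z^6.

The boundary map ∂_1: C_1 → C_0 sends each edge [p,q] (with p < q) to q − p. For instance
  ∂[1,3] = [3] − [1].
The resulting 6×12 matrix has rank 5, and its Smith normal form has invariant factors (1,1,1,1,1).

The boundary map ∂_2: C_2 → C_1 sends each 2-simplex [p,q,r] to [q,r] − [p,r] + [p,q]. For instance
  ∂[0,4,5] = [4,5] − [0,5] + [0,4],
  ∂[0,1,4] = [1,4] − [0,4] + [0,1].
The resulting 12×6 matrix has rank 6, and its Smith normal form has invariant factors (1,1,1,1,1,1).

Now H_k = ker ∂_k / im ∂_{k+1}, so:

  H_2: rank ker ∂_2 − rank ∂_3 = (6 − 6) − 0 = 0, and there is no ∂_3, so H_2 = 0.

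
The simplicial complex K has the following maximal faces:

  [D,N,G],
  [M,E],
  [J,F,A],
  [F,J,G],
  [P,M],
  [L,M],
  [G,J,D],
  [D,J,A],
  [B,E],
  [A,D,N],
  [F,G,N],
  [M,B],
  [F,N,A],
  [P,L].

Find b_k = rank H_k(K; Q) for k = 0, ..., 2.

Fix the vertex order A < B < D < E < F < G < J < L < M < N < P and write every simplex with vertices in increasing order. Then dim K = 2 and the simplices of K are:

  0-simplices (11): A, B, D, E, F, G, J, L, M, N, P
  1-simplices (18): AD, AF, AJ, AN, BE, BM, DG, DJ, DN, EM, FG, FJ, FN, GJ, GN, LM, LP, MP
  2-simplices (8): ADJ, ADN, AFJ, AFN, DGJ, DGN, FGJ, FGN

Hence C_0 ≅ Z^11, C_1 ≅ Z^18, C_2 ≅ Z^8.

The boundary map ∂_1: C_1 → C_0 is given by ∂[p,q] = [q] − [p].
This gives a 11×18 integer matrix of rank 9; reducing to Smith normal form yields diagonal entries (1,1,1,1,1,1,1,1,1).

∂_2: C_2 → C_1 sends each 2-simplex [p,q,r] to [q,r] − [p,r] + [p,q]. For instance
  ∂ADJ = DJ − AJ + AD,
  ∂AFJ = FJ − AJ + AF.
The resulting 18×8 matrix has rank 7, and its Smith normal form has invariant factors (1,1,1,1,1,1,1).

Computing H_k = (kernel of ∂_k) / (image of ∂_{k+1}):

  H_0: rank C_0 − rank ∂_1 = 11 − 9 = 2, and the invariant factors of ∂_1 are all 1, so H_0 ≅ Z^2.
  H_1: rank ker ∂_1 − rank ∂_2 = (18 − 9) − 7 = 2, and the invariant factors of ∂_2 are all 1, so H_1 ≅ Z^2.
  H_2: rank ker ∂_2 − rank ∂_3 = (8 − 7) − 0 = 1, and there is no ∂_3, so H_2 ≅ Z.

As a check, the Euler characteristic is 11 − 18 + 8 = 1, which agrees with 2 − 2 + 1 = 1.

Hence the Betti numbers are b_0 = 2, b_1 = 2, b_2 = 1.

b_0 = 2, b_1 = 2, b_2 = 1.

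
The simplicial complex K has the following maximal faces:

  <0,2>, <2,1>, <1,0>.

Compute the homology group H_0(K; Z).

Fix the vertex order 0 < 1 < 2 and write every simplex with vertices in increasing order. Then dim K = 1 and the simplices of K are:

  0-simplices (3): [0], [1], [2]
  1-simplices (3): [0,1], [0,2], [1,2]

Hence C_0 ≅ Z^3, C_1 ≅ Z^3.

∂_1: C_1 → C_0 maps an edge to its endpoints' difference, ∂[p,q] = q − p. For instance
  ∂[0,2] = [2] − [0].
As a 3×3 matrix over Z this has rank 2, with invariant factors (1,1).

Computing H_k = (kernel of ∂_k) / (image of ∂_{k+1}):

  H_0: rank C_0 − rank ∂_1 = 3 − 2 = 1, and the invariant factors of ∂_1 are all 1, so H_0 = Z.

H_0 = Z.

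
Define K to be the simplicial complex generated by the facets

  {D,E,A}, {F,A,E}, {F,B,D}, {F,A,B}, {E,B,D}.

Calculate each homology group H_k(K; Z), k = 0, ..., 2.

H_0 = Z,  H_1 = Z,  H_2 = 0.

Take the total order A < B < D < E < F on the vertex set. Then K (dimension 2) consists of the simplices:

  0-simplices (5): A, B, D, E, F
  1-simplices (10): AB, AD, AE, AF, BD, BE, BF, DE, DF, EF
  2-simplices (5): ABF, ADE, AEF, BDE, BDF

giving chain groups C_0 ≅ Z^5, C_1 ≅ Z^10, C_2 ≅ Z^5.

Boundary ∂_1: C_1 → C_0 sends each edge [p,q] (with p < q) to q − p.
The 5×10 boundary matrix has rank 4 and Smith normal form diag(1,1,1,1).

The boundary map ∂_2: C_2 → C_1 maps a triangle to the signed sum of its edges. For instance
  ∂BDE = DE − BE + BD,
  ∂AEF = EF − AF + AE.
The 10×5 boundary matrix has rank 5 and Smith normal form diag(1,1,1,1,1).

From H_k ≅ ker(∂_k) / im(∂_{k+1}) we obtain:

  H_0: rank C_0 − rank ∂_1 = 5 − 4 = 1, and the invariant factors of ∂_1 are all 1, so H_0 = Z.
  H_1: rank ker ∂_1 − rank ∂_2 = (10 − 4) − 5 = 1, and the invariant factors of ∂_2 are all 1, so H_1 = Z.
  H_2: rank ker ∂_2 − rank ∂_3 = (5 − 5) − 0 = 0, and there is no ∂_3, so H_2 = 0.

(K is a triangulation of the Möbius band.)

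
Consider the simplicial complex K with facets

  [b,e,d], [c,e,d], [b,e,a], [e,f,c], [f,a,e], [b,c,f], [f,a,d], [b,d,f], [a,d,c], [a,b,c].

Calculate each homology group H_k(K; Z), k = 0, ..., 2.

Fix the vertex order a < b < c < d < e < f and write every simplex with vertices in increasing order. Then dim K = 2 and the simplices of K are:

  0-simplices (6): a, b, c, d, e, f
  1-simplices (15): ab, ac, ad, ae, af, bc, bd, be, bf, cd, ce, cf, de, df, ef
  2-simplices (10): abc, abe, acd, adf, aef, bcf, bde, bdf, cde, cef

giving chain groups C_0 ≅ Z^6, C_1 ≅ Z^15, C_2 ≅ Z^10.

Boundary ∂_1: C_1 → C_0 is given by ∂[p,q] = [q] − [p]. For instance
  ∂be = e − b.
This gives a 6×15 integer matrix of rank 5; reducing to Smith normal form yields diagonal entries (1,1,1,1,1).

Boundary ∂_2: C_2 → C_1 maps a triangle to the signed sum of its edges. For instance
  ∂bcf = cf − bf + bc,
  ∂cde = de − ce + cd.
The resulting 15×10 matrix has rank 10, and its Smith normal form has invariant factors (1,1,1,1,1,1,1,1,1,2).

Now H_k = ker ∂_k / im ∂_{k+1}, so:

  H_0: rank C_0 − rank ∂_1 = 6 − 5 = 1, and the invariant factors of ∂_1 are all 1, so H_0 = Z.
  H_1: rank ker ∂_1 − rank ∂_2 = (15 − 5) − 10 = 0, and ∂_2 has invariant factor 2 > 1, so H_1 = Z/2Z.
  H_2: rank ker ∂_2 − rank ∂_3 = (10 − 10) − 0 = 0, and there is no ∂_3, so H_2 = 0.

As a check, the Euler characteristic is 6 − 15 + 10 = 1, which agrees with 1 − 0 + 0 = 1.

H_0 ≅ Z,  H_1 ≅ Z/2Z,  H_2 = 0.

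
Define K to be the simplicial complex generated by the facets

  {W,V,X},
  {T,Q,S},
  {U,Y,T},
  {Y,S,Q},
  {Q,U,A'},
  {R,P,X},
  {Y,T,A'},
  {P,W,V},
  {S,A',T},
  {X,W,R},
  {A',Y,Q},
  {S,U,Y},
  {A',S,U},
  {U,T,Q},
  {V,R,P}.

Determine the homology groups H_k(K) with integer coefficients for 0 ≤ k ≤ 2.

Take the total order P < Q < R < S < T < U < V < W < X < Y < A' on the vertex set. Then K (dimension 2) consists of the simplices:

  0-simplices (11): [P], [Q], [R], [S], [T], [U], [V], [W], [X], [Y], [A']
  1-simplices (25): (25 of them)
  2-simplices (15): [P,R,V], [P,R,X], [P,V,W], [Q,S,T], [Q,S,Y], [Q,T,U], [Q,U,A'], [Q,Y,A'], [R,W,X], [S,T,A'], [S,U,Y], [S,U,A'], [T,U,Y], [T,Y,A'], [V,W,X]

Hence C_0 ≅ Z^11, C_1 ≅ Z^25, C_2 ≅ Z^15.

Boundary ∂_1: C_1 → C_0 sends each edge [p,q] (with p < q) to q − p.
The 11×25 boundary matrix has rank 9 and Smith normal form diag(1,1,1,1,1,1,1,1,1).

∂_2: C_2 → C_1 acts by ∂[p,q,r] = [q,r] − [p,r] + [p,q]. For instance
  ∂[Q,S,Y] = [S,Y] − [Q,Y] + [Q,S],
  ∂[Q,T,U] = [T,U] − [Q,U] + [Q,T].
This gives a 25×15 integer matrix of rank 15; reducing to Smith normal form yields diagonal entries (1,1,1,1,1,1,1,1,1,1,1,1,1,1,2).

Now H_k = ker ∂_k / im ∂_{k+1}, so:

  H_0: rank C_0 − rank ∂_1 = 11 − 9 = 2, and the invariant factors of ∂_1 are all 1, so H_0 = Z^2.
  H_1: rank ker ∂_1 − rank ∂_2 = (25 − 9) − 15 = 1, and ∂_2 has invariant factor 2 > 1, so H_1 = Z ⊕ Z_2.
  H_2: rank ker ∂_2 − rank ∂_3 = (15 − 15) − 0 = 0, and there is no ∂_3, so H_2 = 0.

As a check, the Euler characteristic is 11 − 25 + 15 = 1, which agrees with 2 − 1 + 0 = 1.
(K is a triangulation of the disjoint union of the real projective plane RP^2 and the Möbius band.)

H_0 = Z^2,  H_1 = Z ⊕ Z_2,  H_2 = 0.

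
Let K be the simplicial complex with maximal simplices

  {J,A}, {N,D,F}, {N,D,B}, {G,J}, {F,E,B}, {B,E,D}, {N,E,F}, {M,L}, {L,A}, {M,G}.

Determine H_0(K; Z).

H_0 = Z^2.

Take the total order A < B < D < E < F < G < J < L < M < N on the vertex set. Then K (dimension 2) consists of the simplices:

  0-simplices (10): A, B, D, E, F, G, J, L, M, N
  1-simplices (15): AJ, AL, BD, BE, BF, BN, DE, DF, DN, EF, EN, FN, GJ, GM, LM
  2-simplices (5): BDE, BDN, BEF, DFN, EFN

so the chain groups are C_0 ≅ Z^10, C_1 ≅ Z^15, C_2 ≅ Z^5.

∂_1: C_1 → C_0 sends each edge [p,q] (with p < q) to q − p.
This gives a 10×15 integer matrix of rank 8; reducing to Smith normal form yields diagonal entries (1,1,1,1,1,1,1,1).

∂_2: C_2 → C_1 acts by ∂[p,q,r] = [q,r] − [p,r] + [p,q]. For instance
  ∂EFN = FN − EN + EF,
  ∂DFN = FN − DN + DF.
The resulting 15×5 matrix has rank 5, and its Smith normal form has invariant factors (1,1,1,1,1).

From H_k ≅ ker(∂_k) / im(∂_{k+1}) we obtain:

  H_0: rank C_0 − rank ∂_1 = 10 − 8 = 2, and the invariant factors of ∂_1 are all 1, so H_0 = Z^2.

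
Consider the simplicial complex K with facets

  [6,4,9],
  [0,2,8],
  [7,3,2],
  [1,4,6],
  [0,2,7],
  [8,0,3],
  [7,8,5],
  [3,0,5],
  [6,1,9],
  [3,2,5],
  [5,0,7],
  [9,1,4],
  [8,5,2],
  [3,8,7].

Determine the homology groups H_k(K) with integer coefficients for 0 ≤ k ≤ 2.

Take the total order 0 < 1 < 2 < 3 < 4 < 5 < 6 < 7 < 8 < 9 on the vertex set. Then K (dimension 2) consists of the simplices:

  0-simplices (10): [0], [1], [2], [3], [4], [5], [6], [7], [8], [9]
  1-simplices (21): [0,2], [0,3], [0,5], [0,7], [0,8], [1,4], [1,6], [1,9], [2,3], [2,5], [2,7], [2,8], [3,5], [3,7], [3,8], [4,6], [4,9], [5,7], [5,8], [6,9], [7,8]
  2-simplices (14): [0,2,7], [0,2,8], [0,3,5], [0,3,8], [0,5,7], [1,4,6], [1,4,9], [1,6,9], [2,3,5], [2,3,7], [2,5,8], [3,7,8], [4,6,9], [5,7,8]

so the chain groups are C_0 ≅ Z^10, C_1 ≅ Z^21, C_2 ≅ Z^14.

∂_1: C_1 → C_0 maps an edge to its endpoints' difference, ∂[p,q] = q − p. For instance
  ∂[0,2] = [2] − [0].
As a 10×21 matrix over Z this has rank 8, with invariant factors (1,1,1,1,1,1,1,1).

The boundary map ∂_2: C_2 → C_1 acts by ∂[p,q,r] = [q,r] − [p,r] + [p,q]. For instance
  ∂[5,7,8] = [7,8] − [5,8] + [5,7],
  ∂[3,7,8] = [7,8] − [3,8] + [3,7].
The 21×14 boundary matrix has rank 13 and Smith normal form diag(1,1,1,1,1,1,1,1,1,1,1,1,2).

Reading off H_k = ker ∂_k / im ∂_{k+1}:

  H_0: rank C_0 − rank ∂_1 = 10 − 8 = 2, and the invariant factors of ∂_1 are all 1, so H_0 = Z^2.
  H_1: rank ker ∂_1 − rank ∂_2 = (21 − 8) − 13 = 0, and ∂_2 has invariant factor 2 > 1, so H_1 = Z_2.
  H_2: rank ker ∂_2 − rank ∂_3 = (14 − 13) − 0 = 1, and there is no ∂_3, so H_2 = Z.

As a check, the Euler characteristic is 10 − 21 + 14 = 3, which agrees with 2 − 0 + 1 = 3.
(K is a triangulation of the disjoint union of the real projective plane RP^2 and the 2-sphere S^2.)

H_0 = Z^2,  H_1 = Z_2,  H_2 = Z.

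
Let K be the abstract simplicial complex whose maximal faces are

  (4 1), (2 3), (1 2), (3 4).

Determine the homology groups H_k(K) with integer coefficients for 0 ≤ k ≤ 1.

We work with the vertex ordering 1 < 2 < 3 < 4. The simplices of K, each written with vertices in increasing order, are:

  0-simplices (4): [1], [2], [3], [4]
  1-simplices (4): [1,2], [1,4], [2,3], [3,4]

so the chain groups are C_0 ≅ Z^4, C_1 ≅ Z^4.

Boundary ∂_1: C_1 → C_0 is given by ∂[p,q] = [q] − [p].
As a 4×4 matrix over Z this has rank 3, with invariant factors (1,1,1).

Computing H_k = (kernel of ∂_k) / (image of ∂_{k+1}):

  H_0: rank C_0 − rank ∂_1 = 4 − 3 = 1, and the invariant factors of ∂_1 are all 1, so H_0 ≅ Z.
  H_1: rank ker ∂_1 − rank ∂_2 = (4 − 3) − 0 = 1, and there is no ∂_2, so H_1 ≅ Z.

As a check, the Euler characteristic is 4 − 4 = 0, which agrees with 1 − 1 = 0.

H_0 ≅ Z,  H_1 ≅ Z.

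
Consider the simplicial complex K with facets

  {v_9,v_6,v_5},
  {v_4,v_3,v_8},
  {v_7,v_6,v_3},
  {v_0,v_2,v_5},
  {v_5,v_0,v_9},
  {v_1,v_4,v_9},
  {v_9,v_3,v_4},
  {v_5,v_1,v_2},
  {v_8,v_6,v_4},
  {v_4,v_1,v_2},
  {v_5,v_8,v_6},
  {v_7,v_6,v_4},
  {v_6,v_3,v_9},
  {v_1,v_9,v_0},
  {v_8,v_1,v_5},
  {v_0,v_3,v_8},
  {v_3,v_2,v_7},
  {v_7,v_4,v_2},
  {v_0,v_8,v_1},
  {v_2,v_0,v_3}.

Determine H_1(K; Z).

Fix the vertex order v_0 < v_1 < v_2 < v_3 < v_4 < v_5 < v_6 < v_7 < v_8 < v_9 and write every simplex with vertices in increasing order. Then dim K = 2 and the simplices of K are:

  0-simplices (10): [v_0], [v_1], [v_2], [v_3], [v_4], [v_5], [v_6], [v_7], [v_8], [v_9]
  1-simplices (30): (30 of them)
  2-simplices (20): (20 of them)

Hence C_0 ≅ Z^10, C_1 ≅ Z^30, C_2 ≅ Z^20.

∂_1: C_1 → C_0 is given by ∂[p,q] = [q] − [p]. For instance
  ∂[v_0,v_8] = [v_8] − [v_0].
As a 10×30 matrix over Z this has rank 9, with invariant factors (1,1,1,1,1,1,1,1,1).

Boundary ∂_2: C_2 → C_1 sends each 2-simplex [p,q,r] to [q,r] − [p,r] + [p,q]. For instance
  ∂[v_0,v_2,v_3] = [v_2,v_3] − [v_0,v_3] + [v_0,v_2],
  ∂[v_4,v_6,v_8] = [v_6,v_8] − [v_4,v_8] + [v_4,v_6].
The resulting 30×20 matrix has rank 20, and its Smith normal form has invariant factors (1,1,1,1,1,1,1,1,1,1,1,1,1,1,1,1,1,1,1,2).

Reading off H_k = ker ∂_k / im ∂_{k+1}:

  H_1: rank ker ∂_1 − rank ∂_2 = (30 − 9) − 20 = 1, and ∂_2 has invariant factor 2 > 1, so H_1 ≅ Z ⊕ Z/2Z.

H_1 = Z ⊕ Z/2Z.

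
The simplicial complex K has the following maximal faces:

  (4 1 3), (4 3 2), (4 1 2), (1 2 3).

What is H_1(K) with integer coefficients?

H_1 ≅ 0.

Order the vertices as 1 < 2 < 3 < 4. Listing each simplex with vertices in this order, K has dimension 2 with simplices:

  0-simplices (4): [1], [2], [3], [4]
  1-simplices (6): [1,2], [1,3], [1,4], [2,3], [2,4], [3,4]
  2-simplices (4): [1,2,3], [1,2,4], [1,3,4], [2,3,4]

giving chain groups C_0 ≅ Z^4, C_1 ≅ Z^6, C_2 ≅ Z^4.

Boundary ∂_1: C_1 → C_0 is given by ∂[p,q] = [q] − [p].
The 4×6 boundary matrix has rank 3 and Smith normal form diag(1,1,1).

The boundary map ∂_2: C_2 → C_1 acts by ∂[p,q,r] = [q,r] − [p,r] + [p,q]. For instance
  ∂[1,2,3] = [2,3] − [1,3] + [1,2],
  ∂[1,3,4] = [3,4] − [1,4] + [1,3].
As a 6×4 matrix over Z this has rank 3, with invariant factors (1,1,1).

Reading off H_k = ker ∂_k / im ∂_{k+1}:

  H_1: rank ker ∂_1 − rank ∂_2 = (6 − 3) − 3 = 0, and the invariant factors of ∂_2 are all 1, so H_1 ≅ 0.

(K is a triangulation of the 2-sphere S^2.)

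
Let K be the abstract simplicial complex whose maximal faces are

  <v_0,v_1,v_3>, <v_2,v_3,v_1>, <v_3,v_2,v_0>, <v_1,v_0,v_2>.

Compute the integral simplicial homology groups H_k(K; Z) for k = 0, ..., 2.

We work with the vertex ordering v_0 < v_1 < v_2 < v_3. The simplices of K, each written with vertices in increasing order, are:

  0-simplices (4): [v_0], [v_1], [v_2], [v_3]
  1-simplices (6): [v_0,v_1], [v_0,v_2], [v_0,v_3], [v_1,v_2], [v_1,v_3], [v_2,v_3]
  2-simplices (4): [v_0,v_1,v_2], [v_0,v_1,v_3], [v_0,v_2,v_3], [v_1,v_2,v_3]

Hence C_0 ≅ Z^4, C_1 ≅ Z^6, C_2 ≅ Z^4.

∂_1: C_1 → C_0 maps an edge to its endpoints' difference, ∂[p,q] = q − p.
As a 4×6 matrix over Z this has rank 3, with invariant factors (1,1,1).

The boundary map ∂_2: C_2 → C_1 sends each 2-simplex [p,q,r] to [q,r] − [p,r] + [p,q]. For instance
  ∂[v_0,v_2,v_3] = [v_2,v_3] − [v_0,v_3] + [v_0,v_2],
  ∂[v_0,v_1,v_2] = [v_1,v_2] − [v_0,v_2] + [v_0,v_1].
As a 6×4 matrix over Z this has rank 3, with invariant factors (1,1,1).

Computing H_k = (kernel of ∂_k) / (image of ∂_{k+1}):

  H_0: rank C_0 − rank ∂_1 = 4 − 3 = 1, and the invariant factors of ∂_1 are all 1, so H_0 = Z.
  H_1: rank ker ∂_1 − rank ∂_2 = (6 − 3) − 3 = 0, and the invariant factors of ∂_2 are all 1, so H_1 = 0.
  H_2: rank ker ∂_2 − rank ∂_3 = (4 − 3) − 0 = 1, and there is no ∂_3, so H_2 = Z.

(K is a triangulation of the 2-sphere S^2.)

H_0 ≅ Z,  H_1 = 0,  H_2 ≅ Z.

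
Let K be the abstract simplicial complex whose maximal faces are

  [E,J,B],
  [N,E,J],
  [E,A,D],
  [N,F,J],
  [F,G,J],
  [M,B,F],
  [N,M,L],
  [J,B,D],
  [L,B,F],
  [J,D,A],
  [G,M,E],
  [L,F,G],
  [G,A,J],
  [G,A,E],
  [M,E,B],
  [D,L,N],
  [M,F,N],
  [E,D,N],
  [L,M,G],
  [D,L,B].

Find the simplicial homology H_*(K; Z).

H_0 = Z,  H_1 = Z × Z/2,  H_2 = 0.

K has 10 vertices, 30 edges, 20 triangles.
rank ∂_0 = 0, rank ∂_1 = 9 ⇒ b_0 = 10 − 0 − 9 = 1; all invariant factors of ∂_1 are 1 so no torsion. So H_0 = Z.
rank ∂_1 = 9, rank ∂_2 = 20 ⇒ b_1 = 30 − 9 − 20 = 1; ∂_2 has invariant factor(s) [2] giving torsion. So H_1 = Z × Z/2.
rank ∂_2 = 20, rank ∂_3 = 0 ⇒ b_2 = 20 − 20 − 0 = 0. So H_2 = 0.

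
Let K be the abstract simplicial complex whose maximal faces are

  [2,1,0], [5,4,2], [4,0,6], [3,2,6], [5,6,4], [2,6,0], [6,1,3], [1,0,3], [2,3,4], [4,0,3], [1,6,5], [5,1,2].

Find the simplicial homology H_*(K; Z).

Fix the vertex order 0 < 1 < 2 < 3 < 4 < 5 < 6 and write every simplex with vertices in increasing order. Then dim K = 2 and the simplices of K are:

  0-simplices (7): [0], [1], [2], [3], [4], [5], [6]
  1-simplices (18): [0,1], [0,2], [0,3], [0,4], [0,6], [1,2], [1,3], [1,5], [1,6], [2,3], [2,4], [2,5], [2,6], [3,4], [3,6], [4,5], [4,6], [5,6]
  2-simplices (12): [0,1,2], [0,1,3], [0,2,6], [0,3,4], [0,4,6], [1,2,5], [1,3,6], [1,5,6], [2,3,4], [2,3,6], [2,4,5], [4,5,6]

so the chain groups are C_0 ≅ Z^7, C_1 ≅ Z^18, C_2 ≅ Z^12.

∂_1: C_1 → C_0 is given by ∂[p,q] = [q] − [p].
The resulting 7×18 matrix has rank 6, and its Smith normal form has invariant factors (1,1,1,1,1,1).

Boundary ∂_2: C_2 → C_1 maps a triangle to the signed sum of its edges. For instance
  ∂[2,3,4] = [3,4] − [2,4] + [2,3],
  ∂[2,4,5] = [4,5] − [2,5] + [2,4].
As a 18×12 matrix over Z this has rank 12, with invariant factors (1,1,1,1,1,1,1,1,1,1,1,2).

Now H_k = ker ∂_k / im ∂_{k+1}, so:

  H_0: rank C_0 − rank ∂_1 = 7 − 6 = 1, and the invariant factors of ∂_1 are all 1, so H_0 ≅ Z.
  H_1: rank ker ∂_1 − rank ∂_2 = (18 − 6) − 12 = 0, and ∂_2 has invariant factor 2 > 1, so H_1 ≅ Z/2.
  H_2: rank ker ∂_2 − rank ∂_3 = (12 − 12) − 0 = 0, and there is no ∂_3, so H_2 ≅ 0.

H_0 ≅ Z,  H_1 ≅ Z/2,  H_2 = 0.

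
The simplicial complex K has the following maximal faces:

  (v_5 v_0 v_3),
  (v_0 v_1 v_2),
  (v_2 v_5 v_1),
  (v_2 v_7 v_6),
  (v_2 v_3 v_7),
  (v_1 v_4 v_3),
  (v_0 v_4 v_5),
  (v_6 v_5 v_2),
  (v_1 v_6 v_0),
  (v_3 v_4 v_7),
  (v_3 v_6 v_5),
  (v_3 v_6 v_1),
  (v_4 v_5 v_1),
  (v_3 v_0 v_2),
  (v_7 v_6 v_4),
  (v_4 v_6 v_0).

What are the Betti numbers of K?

b_0 = 1, b_1 = 2, b_2 = 1.

We work with the vertex ordering v_0 < v_1 < v_2 < v_3 < v_4 < v_5 < v_6 < v_7. The simplices of K, each written with vertices in increasing order, are:

  0-simplices (8): [v_0], [v_1], [v_2], [v_3], [v_4], [v_5], [v_6], [v_7]
  1-simplices (24): (24 of them)
  2-simplices (16): (16 of them)

Hence C_0 ≅ Z^8, C_1 ≅ Z^24, C_2 ≅ Z^16.

Boundary ∂_1: C_1 → C_0 is given by ∂[p,q] = [q] − [p].
The 8×24 boundary matrix has rank 7 and Smith normal form diag(1,1,1,1,1,1,1).

Boundary ∂_2: C_2 → C_1 acts by ∂[p,q,r] = [q,r] − [p,r] + [p,q]. For instance
  ∂[v_0,v_2,v_3] = [v_2,v_3] − [v_0,v_3] + [v_0,v_2],
  ∂[v_2,v_5,v_6] = [v_5,v_6] − [v_2,v_6] + [v_2,v_5].
The 24×16 boundary matrix has rank 15 and Smith normal form diag(1,1,1,1,1,1,1,1,1,1,1,1,1,1,1).

Computing H_k = (kernel of ∂_k) / (image of ∂_{k+1}):

  H_0: rank C_0 − rank ∂_1 = 8 − 7 = 1, and the invariant factors of ∂_1 are all 1, so H_0 ≅ Z.
  H_1: rank ker ∂_1 − rank ∂_2 = (24 − 7) − 15 = 2, and the invariant factors of ∂_2 are all 1, so H_1 ≅ Z^2.
  H_2: rank ker ∂_2 − rank ∂_3 = (16 − 15) − 0 = 1, and there is no ∂_3, so H_2 ≅ Z.

Hence the Betti numbers are b_0 = 1, b_1 = 2, b_2 = 1.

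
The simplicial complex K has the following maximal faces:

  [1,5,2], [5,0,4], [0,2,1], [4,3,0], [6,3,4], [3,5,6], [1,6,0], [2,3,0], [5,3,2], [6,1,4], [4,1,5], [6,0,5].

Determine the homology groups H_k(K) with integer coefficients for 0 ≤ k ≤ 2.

H_0 ≅ Z,  H_1 ≅ Z/2,  H_2 = 0.

We work with the vertex ordering 0 < 1 < 2 < 3 < 4 < 5 < 6. The simplices of K, each written with vertices in increasing order, are:

  0-simplices (7): [0], [1], [2], [3], [4], [5], [6]
  1-simplices (18): [0,1], [0,2], [0,3], [0,4], [0,5], [0,6], [1,2], [1,4], [1,5], [1,6], [2,3], [2,5], [3,4], [3,5], [3,6], [4,5], [4,6], [5,6]
  2-simplices (12): [0,1,2], [0,1,6], [0,2,3], [0,3,4], [0,4,5], [0,5,6], [1,2,5], [1,4,5], [1,4,6], [2,3,5], [3,4,6], [3,5,6]

so the chain groups are C_0 ≅ Z^7, C_1 ≅ Z^18, C_2 ≅ Z^12.

∂_1: C_1 → C_0 sends each edge [p,q] (with p < q) to q − p.
The 7×18 boundary matrix has rank 6 and Smith normal form diag(1,1,1,1,1,1).

The boundary map ∂_2: C_2 → C_1 sends each 2-simplex [p,q,r] to [q,r] − [p,r] + [p,q]. For instance
  ∂[3,4,6] = [4,6] − [3,6] + [3,4],
  ∂[0,5,6] = [5,6] − [0,6] + [0,5].
The resulting 18×12 matrix has rank 12, and its Smith normal form has invariant factors (1,1,1,1,1,1,1,1,1,1,1,2).

Reading off H_k = ker ∂_k / im ∂_{k+1}:

  H_0: rank C_0 − rank ∂_1 = 7 − 6 = 1, and the invariant factors of ∂_1 are all 1, so H_0 ≅ Z.
  H_1: rank ker ∂_1 − rank ∂_2 = (18 − 6) − 12 = 0, and ∂_2 has invariant factor 2 > 1, so H_1 ≅ Z/2.
  H_2: rank ker ∂_2 − rank ∂_3 = (12 − 12) − 0 = 0, and there is no ∂_3, so H_2 ≅ 0.

(K is a triangulation of the real projective plane RP^2.)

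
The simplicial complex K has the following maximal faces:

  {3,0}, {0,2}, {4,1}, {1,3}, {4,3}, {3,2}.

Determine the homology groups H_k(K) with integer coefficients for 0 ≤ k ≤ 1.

H_0 = Z,  H_1 = Z^2.

K has 5 vertices, 6 edges.
rank ∂_0 = 0, rank ∂_1 = 4 ⇒ b_0 = 5 − 0 − 4 = 1; all invariant factors of ∂_1 are 1 so no torsion. So H_0 = Z.
rank ∂_1 = 4, rank ∂_2 = 0 ⇒ b_1 = 6 − 4 − 0 = 2. So H_1 = Z^2.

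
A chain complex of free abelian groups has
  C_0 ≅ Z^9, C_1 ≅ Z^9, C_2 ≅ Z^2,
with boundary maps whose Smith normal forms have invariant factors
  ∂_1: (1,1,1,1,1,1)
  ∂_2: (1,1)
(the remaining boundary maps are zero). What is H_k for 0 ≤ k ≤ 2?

H_0: b_0 = 9 − 0 − 6 = 3; torsion from ∂_1 factors > 1: none. So H_0 ≅ Z^3.
H_1: b_1 = 9 − 6 − 2 = 1; torsion from ∂_2 factors > 1: none. So H_1 ≅ Z.
H_2: b_2 = 2 − 2 − 0 = 0; torsion from ∂_3 factors > 1: none. So H_2 ≅ 0.

H_0 ≅ Z^3,  H_1 ≅ Z,  H_2 = 0.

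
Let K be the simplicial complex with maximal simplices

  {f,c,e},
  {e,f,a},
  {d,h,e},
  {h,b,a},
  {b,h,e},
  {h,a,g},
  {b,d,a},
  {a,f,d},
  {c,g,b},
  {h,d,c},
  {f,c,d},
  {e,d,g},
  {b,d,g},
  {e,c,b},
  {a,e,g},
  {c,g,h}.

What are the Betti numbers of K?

We work with the vertex ordering a < b < c < d < e < f < g < h. The simplices of K, each written with vertices in increasing order, are:

  0-simplices (8): a, b, c, d, e, f, g, h
  1-simplices (24): ab, ad, ae, af, ag, ah, bc, bd, be, bg, bh, cd, ce, cf, cg, ch, de, df, dg, dh, ef, eg, eh, gh
  2-simplices (16): abd, abh, adf, aef, aeg, agh, bce, bcg, bdg, beh, cdf, cdh, cef, cgh, deg, deh

Hence C_0 ≅ Z^8, C_1 ≅ Z^24, C_2 ≅ Z^16.

∂_1: C_1 → C_0 sends each edge [p,q] (with p < q) to q − p. For instance
  ∂bg = g − b.
This gives a 8×24 integer matrix of rank 7; reducing to Smith normal form yields diagonal entries (1,1,1,1,1,1,1).

The boundary map ∂_2: C_2 → C_1 acts by ∂[p,q,r] = [q,r] − [p,r] + [p,q]. For instance
  ∂bdg = dg − bg + bd,
  ∂beh = eh − bh + be.
The resulting 24×16 matrix has rank 15, and its Smith normal form has invariant factors (1,1,1,1,1,1,1,1,1,1,1,1,1,1,1).

From H_k ≅ ker(∂_k) / im(∂_{k+1}) we obtain:

  H_0: rank C_0 − rank ∂_1 = 8 − 7 = 1, and the invariant factors of ∂_1 are all 1, so H_0 = Z.
  H_1: rank ker ∂_1 − rank ∂_2 = (24 − 7) − 15 = 2, and the invariant factors of ∂_2 are all 1, so H_1 = Z^2.
  H_2: rank ker ∂_2 − rank ∂_3 = (16 − 15) − 0 = 1, and there is no ∂_3, so H_2 = Z.

Hence the Betti numbers are b_0 = 1, b_1 = 2, b_2 = 1.

b_0 = 1, b_1 = 2, b_2 = 1.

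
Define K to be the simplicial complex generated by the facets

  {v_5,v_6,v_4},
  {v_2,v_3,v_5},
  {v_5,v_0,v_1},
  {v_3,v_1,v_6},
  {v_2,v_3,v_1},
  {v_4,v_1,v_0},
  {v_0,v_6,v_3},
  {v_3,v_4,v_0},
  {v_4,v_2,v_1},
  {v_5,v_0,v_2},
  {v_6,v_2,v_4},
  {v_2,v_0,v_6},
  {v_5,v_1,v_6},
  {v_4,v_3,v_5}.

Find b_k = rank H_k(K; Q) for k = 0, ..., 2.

We work with the vertex ordering v_0 < v_1 < v_2 < v_3 < v_4 < v_5 < v_6. The simplices of K, each written with vertices in increasing order, are:

  0-simplices (7): [v_0], [v_1], [v_2], [v_3], [v_4], [v_5], [v_6]
  1-simplices (21): (21 of them)
  2-simplices (14): (14 of them)

so the chain groups are C_0 ≅ Z^7, C_1 ≅ Z^21, C_2 ≅ Z^14.

∂_1: C_1 → C_0 maps an edge to its endpoints' difference, ∂[p,q] = q − p.
This gives a 7×21 integer matrix of rank 6; reducing to Smith normal form yields diagonal entries (1,1,1,1,1,1).

∂_2: C_2 → C_1 sends each 2-simplex [p,q,r] to [q,r] − [p,r] + [p,q]. For instance
  ∂[v_1,v_2,v_3] = [v_2,v_3] − [v_1,v_3] + [v_1,v_2],
  ∂[v_0,v_1,v_4] = [v_1,v_4] − [v_0,v_4] + [v_0,v_1].
As a 21×14 matrix over Z this has rank 13, with invariant factors (1,1,1,1,1,1,1,1,1,1,1,1,1).

Now H_k = ker ∂_k / im ∂_{k+1}, so:

  H_0: rank C_0 − rank ∂_1 = 7 − 6 = 1, and the invariant factors of ∂_1 are all 1, so H_0 = Z.
  H_1: rank ker ∂_1 − rank ∂_2 = (21 − 6) − 13 = 2, and the invariant factors of ∂_2 are all 1, so H_1 = Z^2.
  H_2: rank ker ∂_2 − rank ∂_3 = (14 − 13) − 0 = 1, and there is no ∂_3, so H_2 = Z.

Hence the Betti numbers are b_0 = 1, b_1 = 2, b_2 = 1.

b_0 = 1, b_1 = 2, b_2 = 1.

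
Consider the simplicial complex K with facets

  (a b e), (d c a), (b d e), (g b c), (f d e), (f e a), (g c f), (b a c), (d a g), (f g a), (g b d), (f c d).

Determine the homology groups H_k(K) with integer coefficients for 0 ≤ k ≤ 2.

Fix the vertex order a < b < c < d < e < f < g and write every simplex with vertices in increasing order. Then dim K = 2 and the simplices of K are:

  0-simplices (7): a, b, c, d, e, f, g
  1-simplices (18): ab, ac, ad, ae, af, ag, bc, bd, be, bg, cd, cf, cg, de, df, dg, ef, fg
  2-simplices (12): abc, abe, acd, adg, aef, afg, bcg, bde, bdg, cdf, cfg, def

giving chain groups C_0 ≅ Z^7, C_1 ≅ Z^18, C_2 ≅ Z^12.

Boundary ∂_1: C_1 → C_0 maps an edge to its endpoints' difference, ∂[p,q] = q − p. For instance
  ∂be = e − b.
The resulting 7×18 matrix has rank 6, and its Smith normal form has invariant factors (1,1,1,1,1,1).

Boundary ∂_2: C_2 → C_1 acts by ∂[p,q,r] = [q,r] − [p,r] + [p,q]. For instance
  ∂bcg = cg − bg + bc,
  ∂adg = dg − ag + ad.
The resulting 18×12 matrix has rank 12, and its Smith normal form has invariant factors (1,1,1,1,1,1,1,1,1,1,1,2).

Reading off H_k = ker ∂_k / im ∂_{k+1}:

  H_0: rank C_0 − rank ∂_1 = 7 − 6 = 1, and the invariant factors of ∂_1 are all 1, so H_0 ≅ Z.
  H_1: rank ker ∂_1 − rank ∂_2 = (18 − 6) − 12 = 0, and ∂_2 has invariant factor 2 > 1, so H_1 ≅ Z/2.
  H_2: rank ker ∂_2 − rank ∂_3 = (12 − 12) − 0 = 0, and there is no ∂_3, so H_2 ≅ 0.

As a check, the Euler characteristic is 7 − 18 + 12 = 1, which agrees with 1 − 0 + 0 = 1.

H_0 = Z,  H_1 = Z/2,  H_2 = 0.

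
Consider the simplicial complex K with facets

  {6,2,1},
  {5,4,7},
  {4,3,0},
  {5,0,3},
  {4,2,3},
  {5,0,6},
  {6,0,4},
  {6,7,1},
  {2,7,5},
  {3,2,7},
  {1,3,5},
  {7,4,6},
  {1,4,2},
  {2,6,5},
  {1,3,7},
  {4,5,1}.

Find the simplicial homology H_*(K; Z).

H_0 ≅ Z,  H_1 ≅ Z^2,  H_2 ≅ Z.

Take the total order 0 < 1 < 2 < 3 < 4 < 5 < 6 < 7 on the vertex set. Then K (dimension 2) consists of the simplices:

  0-simplices (8): [0], [1], [2], [3], [4], [5], [6], [7]
  1-simplices (24): (24 of them)
  2-simplices (16): [0,3,4], [0,3,5], [0,4,6], [0,5,6], [1,2,4], [1,2,6], [1,3,5], [1,3,7], [1,4,5], [1,6,7], [2,3,4], [2,3,7], [2,5,6], [2,5,7], [4,5,7], [4,6,7]

giving chain groups C_0 ≅ Z^8, C_1 ≅ Z^24, C_2 ≅ Z^16.

∂_1: C_1 → C_0 is given by ∂[p,q] = [q] − [p]. For instance
  ∂[0,4] = [4] − [0].
This gives a 8×24 integer matrix of rank 7; reducing to Smith normal form yields diagonal entries (1,1,1,1,1,1,1).

∂_2: C_2 → C_1 acts by ∂[p,q,r] = [q,r] − [p,r] + [p,q]. For instance
  ∂[1,2,6] = [2,6] − [1,6] + [1,2],
  ∂[2,3,7] = [3,7] − [2,7] + [2,3].
This gives a 24×16 integer matrix of rank 15; reducing to Smith normal form yields diagonal entries (1,1,1,1,1,1,1,1,1,1,1,1,1,1,1).

Computing H_k = (kernel of ∂_k) / (image of ∂_{k+1}):

  H_0: rank C_0 − rank ∂_1 = 8 − 7 = 1, and the invariant factors of ∂_1 are all 1, so H_0 = Z.
  H_1: rank ker ∂_1 − rank ∂_2 = (24 − 7) − 15 = 2, and the invariant factors of ∂_2 are all 1, so H_1 = Z^2.
  H_2: rank ker ∂_2 − rank ∂_3 = (16 − 15) − 0 = 1, and there is no ∂_3, so H_2 = Z.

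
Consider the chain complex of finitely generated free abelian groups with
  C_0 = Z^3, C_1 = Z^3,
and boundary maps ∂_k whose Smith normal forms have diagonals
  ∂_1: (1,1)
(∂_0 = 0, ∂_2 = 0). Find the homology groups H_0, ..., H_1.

H_0 ≅ Z,  H_1 ≅ Z.

H_0: b_0 = 3 − 0 − 2 = 1; torsion from ∂_1 factors > 1: none. So H_0 ≅ Z.
H_1: b_1 = 3 − 2 − 0 = 1; torsion from ∂_2 factors > 1: none. So H_1 ≅ Z.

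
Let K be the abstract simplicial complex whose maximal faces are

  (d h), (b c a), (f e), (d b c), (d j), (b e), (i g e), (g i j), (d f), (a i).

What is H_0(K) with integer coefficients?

Fix the vertex order a < b < c < d < e < f < g < h < i < j and write every simplex with vertices in increasing order. Then dim K = 2 and the simplices of K are:

  0-simplices (10): a, b, c, d, e, f, g, h, i, j
  1-simplices (16): ab, ac, ai, bc, bd, be, cd, df, dh, dj, ef, eg, ei, gi, gj, ij
  2-simplices (4): abc, bcd, egi, gij

so the chain groups are C_0 ≅ Z^10, C_1 ≅ Z^16, C_2 ≅ Z^4.

∂_1: C_1 → C_0 maps an edge to its endpoints' difference, ∂[p,q] = q − p.
This gives a 10×16 integer matrix of rank 9; reducing to Smith normal form yields diagonal entries (1,1,1,1,1,1,1,1,1).

Boundary ∂_2: C_2 → C_1 sends each 2-simplex [p,q,r] to [q,r] − [p,r] + [p,q]. For instance
  ∂egi = gi − ei + eg,
  ∂bcd = cd − bd + bc.
The resulting 16×4 matrix has rank 4, and its Smith normal form has invariant factors (1,1,1,1).

From H_k ≅ ker(∂_k) / im(∂_{k+1}) we obtain:

  H_0: rank C_0 − rank ∂_1 = 10 − 9 = 1, and the invariant factors of ∂_1 are all 1, so H_0 = Z.

H_0 ≅ Z.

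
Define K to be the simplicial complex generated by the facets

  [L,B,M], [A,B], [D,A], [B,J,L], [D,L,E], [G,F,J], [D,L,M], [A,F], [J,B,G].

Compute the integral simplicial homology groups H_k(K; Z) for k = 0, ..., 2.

H_0 ≅ Z,  H_1 ≅ Z^2,  H_2 = 0.

Order the vertices as A < B < D < E < F < G < J < L < M. Listing each simplex with vertices in this order, K has dimension 2 with simplices:

  0-simplices (9): A, B, D, E, F, G, J, L, M
  1-simplices (16): AB, AD, AF, BG, BJ, BL, BM, DE, DL, DM, EL, FG, FJ, GJ, JL, LM
  2-simplices (6): BGJ, BJL, BLM, DEL, DLM, FGJ

giving chain groups C_0 ≅ Z^9, C_1 ≅ Z^16, C_2 ≅ Z^6.

Boundary ∂_1: C_1 → C_0 maps an edge to its endpoints' difference, ∂[p,q] = q − p.
As a 9×16 matrix over Z this has rank 8, with invariant factors (1,1,1,1,1,1,1,1).

∂_2: C_2 → C_1 sends each 2-simplex [p,q,r] to [q,r] − [p,r] + [p,q]. For instance
  ∂DLM = LM − DM + DL,
  ∂BLM = LM − BM + BL.
The resulting 16×6 matrix has rank 6, and its Smith normal form has invariant factors (1,1,1,1,1,1).

Now H_k = ker ∂_k / im ∂_{k+1}, so:

  H_0: rank C_0 − rank ∂_1 = 9 − 8 = 1, and the invariant factors of ∂_1 are all 1, so H_0 = Z.
  H_1: rank ker ∂_1 − rank ∂_2 = (16 − 8) − 6 = 2, and the invariant factors of ∂_2 are all 1, so H_1 = Z^2.
  H_2: rank ker ∂_2 − rank ∂_3 = (6 − 6) − 0 = 0, and there is no ∂_3, so H_2 = 0.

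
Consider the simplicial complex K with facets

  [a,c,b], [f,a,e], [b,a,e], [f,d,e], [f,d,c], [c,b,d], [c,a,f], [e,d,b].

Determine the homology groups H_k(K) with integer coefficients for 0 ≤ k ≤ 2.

H_0 ≅ Z,  H_1 = 0,  H_2 ≅ Z.

Take the total order a < b < c < d < e < f on the vertex set. Then K (dimension 2) consists of the simplices:

  0-simplices (6): a, b, c, d, e, f
  1-simplices (12): ab, ac, ae, af, bc, bd, be, cd, cf, de, df, ef
  2-simplices (8): abc, abe, acf, aef, bcd, bde, cdf, def

giving chain groups C_0 ≅ Z^6, C_1 ≅ Z^12, C_2 ≅ Z^8.

∂_1: C_1 → C_0 maps an edge to its endpoints' difference, ∂[p,q] = q − p.
The resulting 6×12 matrix has rank 5, and its Smith normal form has invariant factors (1,1,1,1,1).

Boundary ∂_2: C_2 → C_1 acts by ∂[p,q,r] = [q,r] − [p,r] + [p,q]. For instance
  ∂bcd = cd − bd + bc,
  ∂aef = ef − af + ae.
This gives a 12×8 integer matrix of rank 7; reducing to Smith normal form yields diagonal entries (1,1,1,1,1,1,1).

Reading off H_k = ker ∂_k / im ∂_{k+1}:

  H_0: rank C_0 − rank ∂_1 = 6 − 5 = 1, and the invariant factors of ∂_1 are all 1, so H_0 ≅ Z.
  H_1: rank ker ∂_1 − rank ∂_2 = (12 − 5) − 7 = 0, and the invariant factors of ∂_2 are all 1, so H_1 ≅ 0.
  H_2: rank ker ∂_2 − rank ∂_3 = (8 − 7) − 0 = 1, and there is no ∂_3, so H_2 ≅ Z.

(K is a triangulation of the 2-sphere S^2.)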